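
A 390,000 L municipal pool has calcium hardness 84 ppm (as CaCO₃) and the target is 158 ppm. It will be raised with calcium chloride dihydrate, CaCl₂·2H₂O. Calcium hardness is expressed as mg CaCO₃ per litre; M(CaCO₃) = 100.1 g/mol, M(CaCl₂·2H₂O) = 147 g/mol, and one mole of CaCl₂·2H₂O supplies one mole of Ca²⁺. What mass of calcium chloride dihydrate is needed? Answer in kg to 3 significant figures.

42.4 kg

Hardness to add: (158 − 84) = 74 mg/L as CaCO₃ × 390,000 L = 28,860 g as CaCO₃.
Moles of Ca²⁺ (1 mol Ca²⁺ ≡ 1 mol CaCO₃): 28,860 / 100.1 g/mol = 288.3 mol.
Mass of CaCl₂·2H₂O: 288.3 × 147 = 42,380 g.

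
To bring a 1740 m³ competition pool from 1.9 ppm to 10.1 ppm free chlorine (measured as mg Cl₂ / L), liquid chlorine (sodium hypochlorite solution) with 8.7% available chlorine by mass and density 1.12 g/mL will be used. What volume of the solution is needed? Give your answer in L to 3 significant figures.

146 L

Volume: 1740 m³ = 1,740,000 L.
Chlorine deficit: 10.1 − 1.9 = 8.2 ppm = 8.2 mg/L as Cl₂.
Cl₂ equivalent needed: 8.2 mg/L × 1,740,000 L = 14,270,000 mg = 14,270 g.
Product at 8.7% available chlorine: 14,270 / 0.087 = 164,000 g.
Volume at density 1.12 g/mL: 164,000 g ÷ 1.12 g/mL = 146,400 mL.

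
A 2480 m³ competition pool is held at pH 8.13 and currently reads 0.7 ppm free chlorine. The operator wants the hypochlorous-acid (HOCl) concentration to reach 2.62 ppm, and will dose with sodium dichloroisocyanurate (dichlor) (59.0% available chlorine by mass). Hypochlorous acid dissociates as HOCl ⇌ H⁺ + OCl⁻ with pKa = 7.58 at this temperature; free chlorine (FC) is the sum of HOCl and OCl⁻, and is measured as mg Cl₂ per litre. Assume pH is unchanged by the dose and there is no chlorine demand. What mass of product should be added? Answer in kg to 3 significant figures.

Volume: 2480 m³ = 2,480,000 L.
[OCl⁻]/[HOCl] = 10^(pH − pKa) = 10^(8.13 − 7.58) = 3.548; fraction as HOCl = 1/(1 + 3.548) = 0.2199.
Free chlorine required for 2.62 ppm HOCl: 2.62 / 0.2199 = 11.92 ppm.
FC to add: 11.92 − 0.7 = 11.22 mg/L as Cl₂.
Cl₂ equivalent: 11.22 mg/L × 2,480,000 L = 27,820 g.
Product at 59.0% available Cl: 27,820 / 0.59 = 47,150 g.

47.1 kg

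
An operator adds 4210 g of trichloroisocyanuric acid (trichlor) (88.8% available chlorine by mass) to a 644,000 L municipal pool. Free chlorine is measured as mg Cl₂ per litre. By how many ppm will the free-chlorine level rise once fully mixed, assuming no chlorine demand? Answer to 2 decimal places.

Available chlorine delivered: 4210 g × 0.888 = 3738 g as Cl₂.
Concentration rise: 3738 g / 644,000 L = 5.805 mg/L = 5.81 ppm.

5.81 ppm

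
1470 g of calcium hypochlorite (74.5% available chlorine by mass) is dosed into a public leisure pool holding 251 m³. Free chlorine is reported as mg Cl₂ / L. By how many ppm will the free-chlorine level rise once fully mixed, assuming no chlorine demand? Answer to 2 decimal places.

Volume: 251 m³ = 251,000 L.
Available chlorine delivered: 1470 g × 0.745 = 1095 g as Cl₂.
Concentration rise: 1095 g / 251,000 L = 4.363 mg/L = 4.36 ppm.

4.36 ppm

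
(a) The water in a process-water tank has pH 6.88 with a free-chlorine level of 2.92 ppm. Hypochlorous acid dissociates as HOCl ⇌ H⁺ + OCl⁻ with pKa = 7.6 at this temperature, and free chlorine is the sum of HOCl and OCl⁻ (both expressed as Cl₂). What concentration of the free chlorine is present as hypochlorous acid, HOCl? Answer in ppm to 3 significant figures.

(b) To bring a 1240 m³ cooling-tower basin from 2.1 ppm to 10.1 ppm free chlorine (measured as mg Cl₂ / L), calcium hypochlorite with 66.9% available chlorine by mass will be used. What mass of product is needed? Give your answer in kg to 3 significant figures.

(a) 2.45 ppm; (b) 14.8 kg

(a) [OCl⁻]/[HOCl] = 10^(pH − pKa) = 10^(6.88 − 7.6) = 10^-0.72 = 0.1905.
(a) Fraction as HOCl = 1 / (1 + 0.1905) = 0.84.
(a) HOCl = 0.84 × 2.92 ppm = 2.453 ppm.

(b) Volume: 1240 m³ = 1,240,000 L.
(b) Chlorine deficit: 10.1 − 2.1 = 8 ppm = 8 mg/L as Cl₂.
(b) Cl₂ equivalent needed: 8 mg/L × 1,240,000 L = 9,920,000 mg = 9920 g.
(b) Product at 66.9% available chlorine: 9920 / 0.669 = 14,830 g.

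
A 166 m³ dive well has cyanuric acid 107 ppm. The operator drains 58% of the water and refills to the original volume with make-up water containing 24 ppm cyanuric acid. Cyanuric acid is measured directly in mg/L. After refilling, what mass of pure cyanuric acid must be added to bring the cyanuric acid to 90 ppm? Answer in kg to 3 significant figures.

5.17 kg

Volume: 166 m³ = 166,000 L.
After draining 58% and refilling: 107 × 0.42 + 24 × 0.58 = 58.86 ppm.
Deficit to target: 90 − 58.86 = 31.14 mg/L.
Mass: 31.14 mg/L × 166,000 L = 5169 g cyanuric acid.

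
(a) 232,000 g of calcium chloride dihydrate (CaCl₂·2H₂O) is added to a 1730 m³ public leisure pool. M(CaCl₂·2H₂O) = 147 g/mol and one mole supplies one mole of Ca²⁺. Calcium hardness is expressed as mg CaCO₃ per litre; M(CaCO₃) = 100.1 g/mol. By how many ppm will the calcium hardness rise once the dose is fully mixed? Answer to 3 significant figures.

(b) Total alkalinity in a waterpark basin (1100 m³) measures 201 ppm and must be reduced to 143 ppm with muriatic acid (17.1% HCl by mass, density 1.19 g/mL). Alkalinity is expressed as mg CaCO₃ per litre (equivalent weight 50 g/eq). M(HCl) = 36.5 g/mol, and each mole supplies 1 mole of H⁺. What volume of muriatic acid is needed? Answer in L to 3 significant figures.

(a) 91.3 ppm; (b) 229 L

(a) Volume: 1730 m³ = 1,730,000 L.
(a) Moles of Ca²⁺: 232,000 g ÷ 147 g/mol = 1578 mol.
(a) As CaCO₃: 1578 mol × 100.1 g/mol = 158,000 g.
(a) Rise: 158,000 g / 1,730,000 L × 1000 = 91.32 mg/L.

(b) Volume: 1100 m³ = 1,100,000 L.
(b) Alkalinity to neutralize: (201 − 143) = 58 mg/L as CaCO₃ × 1,100,000 L = 63,800 g as CaCO₃.
(b) Equivalents of H⁺ required: 63,800 ÷ 50 g/eq = 1276 eq = 1276 mol HCl.
(b) Mass of HCl: 1276 × 36.5 = 46,570 g.
(b) Mass of 17.1% solution: 46,570 / 0.171 = 272,400 g.
(b) Volume: 272,400 g ÷ 1.19 g/mL = 228,900 mL.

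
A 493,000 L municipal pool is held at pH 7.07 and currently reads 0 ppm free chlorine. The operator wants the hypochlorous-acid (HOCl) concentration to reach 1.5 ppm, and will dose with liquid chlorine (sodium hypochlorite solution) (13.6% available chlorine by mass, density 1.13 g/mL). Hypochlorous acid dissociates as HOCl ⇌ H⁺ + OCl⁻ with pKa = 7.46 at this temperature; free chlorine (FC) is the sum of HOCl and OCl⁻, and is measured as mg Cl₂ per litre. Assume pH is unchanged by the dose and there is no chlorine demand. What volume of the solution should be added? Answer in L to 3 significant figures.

6.77 L

[OCl⁻]/[HOCl] = 10^(pH − pKa) = 10^(7.07 − 7.46) = 0.4074; fraction as HOCl = 1/(1 + 0.4074) = 0.7105.
Free chlorine required for 1.5 ppm HOCl: 1.5 / 0.7105 = 2.111 ppm.
FC to add: 2.111 − 0 = 2.111 mg/L as Cl₂.
Cl₂ equivalent: 2.111 mg/L × 493,000 L = 1041 g.
Product at 13.6% available Cl: 1041 / 0.136 = 7653 g.
Volume: 7653 g ÷ 1.13 g/mL = 6772 mL.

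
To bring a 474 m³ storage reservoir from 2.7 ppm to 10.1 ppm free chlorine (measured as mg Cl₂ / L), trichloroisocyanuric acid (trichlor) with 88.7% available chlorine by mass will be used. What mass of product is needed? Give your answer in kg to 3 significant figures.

3.95 kg

Volume: 474 m³ = 474,000 L.
Chlorine deficit: 10.1 − 2.7 = 7.4 ppm = 7.4 mg/L as Cl₂.
Cl₂ equivalent needed: 7.4 mg/L × 474,000 L = 3,508,000 mg = 3508 g.
Product at 88.7% available chlorine: 3508 / 0.887 = 3954 g.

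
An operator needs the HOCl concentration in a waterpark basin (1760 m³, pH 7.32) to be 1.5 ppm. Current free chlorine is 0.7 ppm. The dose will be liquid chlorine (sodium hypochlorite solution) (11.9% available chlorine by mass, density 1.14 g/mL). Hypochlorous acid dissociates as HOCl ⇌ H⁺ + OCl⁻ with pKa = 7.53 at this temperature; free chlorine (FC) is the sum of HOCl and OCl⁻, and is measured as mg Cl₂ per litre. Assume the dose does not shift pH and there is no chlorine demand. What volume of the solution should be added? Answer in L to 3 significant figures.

Volume: 1760 m³ = 1,760,000 L.
[OCl⁻]/[HOCl] = 10^(pH − pKa) = 10^(7.32 − 7.53) = 0.6166; fraction as HOCl = 1/(1 + 0.6166) = 0.6186.
Free chlorine required for 1.5 ppm HOCl: 1.5 / 0.6186 = 2.425 ppm.
FC to add: 2.425 − 0.7 = 1.725 mg/L as Cl₂.
Cl₂ equivalent: 1.725 mg/L × 1,760,000 L = 3036 g.
Product at 11.9% available Cl: 3036 / 0.119 = 25,510 g.
Volume: 25,510 g ÷ 1.14 g/mL = 22,380 mL.

22.4 L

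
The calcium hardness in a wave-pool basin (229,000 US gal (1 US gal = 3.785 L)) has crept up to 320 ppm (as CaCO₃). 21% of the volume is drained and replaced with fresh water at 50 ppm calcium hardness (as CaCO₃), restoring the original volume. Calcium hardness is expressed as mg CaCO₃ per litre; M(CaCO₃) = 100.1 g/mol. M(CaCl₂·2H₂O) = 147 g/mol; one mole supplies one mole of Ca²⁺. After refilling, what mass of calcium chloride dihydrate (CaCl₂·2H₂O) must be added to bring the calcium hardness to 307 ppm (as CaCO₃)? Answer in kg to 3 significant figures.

Volume: 229,000 US gal × 3.785 L/gal = 866,765 L.
After draining 21% and refilling: 320 × 0.79 + 50 × 0.21 = 263.3 ppm.
Deficit to target: 307 − 263.3 = 43.7 mg/L.
As CaCO₃: 43.7 mg/L × 866,765 L = 37,880 g; ÷ 100.1 = 378.4 mol Ca²⁺.
Mass: 378.4 × 147 = 55,620 g.

55.6 kg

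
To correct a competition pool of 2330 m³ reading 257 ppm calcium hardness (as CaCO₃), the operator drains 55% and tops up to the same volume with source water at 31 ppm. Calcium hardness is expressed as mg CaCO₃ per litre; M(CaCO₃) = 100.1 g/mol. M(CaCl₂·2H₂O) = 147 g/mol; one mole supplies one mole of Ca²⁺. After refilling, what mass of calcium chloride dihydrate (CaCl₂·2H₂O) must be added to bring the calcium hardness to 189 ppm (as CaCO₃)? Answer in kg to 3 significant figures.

193 kg

Volume: 2330 m³ = 2,330,000 L.
After draining 55% and refilling: 257 × 0.45 + 31 × 0.55 = 132.7 ppm.
Deficit to target: 189 − 132.7 = 56.3 mg/L.
As CaCO₃: 56.3 mg/L × 2,330,000 L = 131,200 g; ÷ 100.1 = 1310 mol Ca²⁺.
Mass: 1310 × 147 = 192,600 g.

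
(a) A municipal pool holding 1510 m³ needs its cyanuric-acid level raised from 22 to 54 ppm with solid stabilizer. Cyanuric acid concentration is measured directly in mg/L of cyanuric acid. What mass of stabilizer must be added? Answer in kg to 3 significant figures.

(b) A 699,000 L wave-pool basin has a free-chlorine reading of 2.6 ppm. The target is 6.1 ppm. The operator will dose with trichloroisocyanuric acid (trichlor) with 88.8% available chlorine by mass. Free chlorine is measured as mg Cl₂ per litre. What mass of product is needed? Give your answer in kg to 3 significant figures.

(a) 48.3 kg; (b) 2.76 kg

(a) Volume: 1510 m³ = 1,510,000 L.
(a) CYA to add: (54 − 22) = 32 mg/L × 1,510,000 L = 48,320 g cyanuric acid.

(b) Chlorine deficit: 6.1 − 2.6 = 3.5 ppm = 3.5 mg/L as Cl₂.
(b) Cl₂ equivalent needed: 3.5 mg/L × 699,000 L = 2,446,000 mg = 2446 g.
(b) Product at 88.8% available chlorine: 2446 / 0.888 = 2755 g.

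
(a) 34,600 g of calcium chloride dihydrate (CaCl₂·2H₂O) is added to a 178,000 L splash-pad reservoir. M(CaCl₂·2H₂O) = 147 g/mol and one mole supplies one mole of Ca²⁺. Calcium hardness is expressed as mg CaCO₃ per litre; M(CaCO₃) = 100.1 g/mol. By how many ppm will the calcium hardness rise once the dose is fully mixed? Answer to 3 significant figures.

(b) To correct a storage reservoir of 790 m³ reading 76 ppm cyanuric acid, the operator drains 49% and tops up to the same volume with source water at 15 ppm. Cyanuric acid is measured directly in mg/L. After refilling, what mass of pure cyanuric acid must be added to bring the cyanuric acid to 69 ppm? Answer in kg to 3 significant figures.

(a) Moles of Ca²⁺: 34,600 g ÷ 147 g/mol = 235.4 mol.
(a) As CaCO₃: 235.4 mol × 100.1 g/mol = 23,560 g.
(a) Rise: 23,560 g / 178,000 L × 1000 = 132.4 mg/L.

(b) Volume: 790 m³ = 790,000 L.
(b) After draining 49% and refilling: 76 × 0.51 + 15 × 0.49 = 46.11 ppm.
(b) Deficit to target: 69 − 46.11 = 22.89 mg/L.
(b) Mass: 22.89 mg/L × 790,000 L = 18,080 g cyanuric acid.

(a) 132 ppm; (b) 18.1 kg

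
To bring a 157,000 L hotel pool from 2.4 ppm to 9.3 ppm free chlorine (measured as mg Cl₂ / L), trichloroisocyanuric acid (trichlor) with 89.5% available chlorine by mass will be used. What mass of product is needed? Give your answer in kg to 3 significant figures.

Chlorine deficit: 9.3 − 2.4 = 6.9 ppm = 6.9 mg/L as Cl₂.
Cl₂ equivalent needed: 6.9 mg/L × 157,000 L = 1,083,000 mg = 1083 g.
Product at 89.5% available chlorine: 1083 / 0.895 = 1210 g.

1.21 kg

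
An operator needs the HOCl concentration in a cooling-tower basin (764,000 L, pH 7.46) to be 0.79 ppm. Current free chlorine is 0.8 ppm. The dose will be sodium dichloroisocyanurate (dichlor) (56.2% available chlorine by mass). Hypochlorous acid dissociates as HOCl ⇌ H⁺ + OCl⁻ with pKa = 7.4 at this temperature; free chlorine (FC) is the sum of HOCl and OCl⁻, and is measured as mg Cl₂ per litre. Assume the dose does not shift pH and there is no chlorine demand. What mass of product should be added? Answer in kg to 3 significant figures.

1.22 kg

[OCl⁻]/[HOCl] = 10^(pH − pKa) = 10^(7.46 − 7.4) = 1.148; fraction as HOCl = 1/(1 + 1.148) = 0.4655.
Free chlorine required for 0.79 ppm HOCl: 0.79 / 0.4655 = 1.697 ppm.
FC to add: 1.697 − 0.8 = 0.897 mg/L as Cl₂.
Cl₂ equivalent: 0.897 mg/L × 764,000 L = 685.3 g.
Product at 56.2% available Cl: 685.3 / 0.562 = 1219 g.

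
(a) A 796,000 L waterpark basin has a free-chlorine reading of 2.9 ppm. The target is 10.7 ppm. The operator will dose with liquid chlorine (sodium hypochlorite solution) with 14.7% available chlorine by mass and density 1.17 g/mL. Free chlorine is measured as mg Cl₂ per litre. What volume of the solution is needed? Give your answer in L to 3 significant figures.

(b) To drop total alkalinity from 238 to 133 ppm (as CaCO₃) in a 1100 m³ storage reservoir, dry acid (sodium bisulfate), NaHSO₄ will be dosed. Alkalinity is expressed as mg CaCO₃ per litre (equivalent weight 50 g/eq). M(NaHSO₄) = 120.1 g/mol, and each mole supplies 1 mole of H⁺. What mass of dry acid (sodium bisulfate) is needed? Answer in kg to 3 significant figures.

(a) 36.1 L; (b) 277 kg

(a) Chlorine deficit: 10.7 − 2.9 = 7.8 ppm = 7.8 mg/L as Cl₂.
(a) Cl₂ equivalent needed: 7.8 mg/L × 796,000 L = 6,209,000 mg = 6209 g.
(a) Product at 14.7% available chlorine: 6209 / 0.147 = 42,240 g.
(a) Volume at density 1.17 g/mL: 42,240 g ÷ 1.17 g/mL = 36,100 mL.

(b) Volume: 1100 m³ = 1,100,000 L.
(b) Alkalinity to neutralize: (238 − 133) = 105 mg/L as CaCO₃ × 1,100,000 L = 115,500 g as CaCO₃.
(b) Equivalents of H⁺ required: 115,500 ÷ 50 g/eq = 2310 eq = 2310 mol NaHSO₄.
(b) Mass of NaHSO₄: 2310 × 120.1 = 277,400 g.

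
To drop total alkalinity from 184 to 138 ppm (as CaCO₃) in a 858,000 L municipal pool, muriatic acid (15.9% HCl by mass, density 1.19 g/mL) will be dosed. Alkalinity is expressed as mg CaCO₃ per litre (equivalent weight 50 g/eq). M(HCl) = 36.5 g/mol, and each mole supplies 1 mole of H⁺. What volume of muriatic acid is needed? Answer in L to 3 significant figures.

Alkalinity to neutralize: (184 − 138) = 46 mg/L as CaCO₃ × 858,000 L = 39,470 g as CaCO₃.
Equivalents of H⁺ required: 39,470 ÷ 50 g/eq = 789.4 eq = 789.4 mol HCl.
Mass of HCl: 789.4 × 36.5 = 28,810 g.
Mass of 15.9% solution: 28,810 / 0.159 = 181,200 g.
Volume: 181,200 g ÷ 1.19 g/mL = 152,300 mL.

152 L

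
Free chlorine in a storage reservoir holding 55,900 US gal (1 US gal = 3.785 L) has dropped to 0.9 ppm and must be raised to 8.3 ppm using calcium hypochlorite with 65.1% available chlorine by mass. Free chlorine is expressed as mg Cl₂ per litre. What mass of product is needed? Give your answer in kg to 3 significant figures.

2.41 kg

Volume: 55,900 US gal × 3.785 L/gal = 211,582 L.
Chlorine deficit: 8.3 − 0.9 = 7.4 ppm = 7.4 mg/L as Cl₂.
Cl₂ equivalent needed: 7.4 mg/L × 211,582 L = 1,566,000 mg = 1566 g.
Product at 65.1% available chlorine: 1566 / 0.651 = 2405 g.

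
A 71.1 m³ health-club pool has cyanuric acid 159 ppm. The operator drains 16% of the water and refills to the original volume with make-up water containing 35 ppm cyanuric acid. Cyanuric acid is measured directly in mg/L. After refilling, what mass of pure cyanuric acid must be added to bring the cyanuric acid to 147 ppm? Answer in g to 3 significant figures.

557 g

Volume: 71.1 m³ = 71,100 L.
After draining 16% and refilling: 159 × 0.84 + 35 × 0.16 = 139.16 ppm.
Deficit to target: 147 − 139.16 = 7.84 mg/L.
Mass: 7.84 mg/L × 71,100 L = 557.4 g cyanuric acid.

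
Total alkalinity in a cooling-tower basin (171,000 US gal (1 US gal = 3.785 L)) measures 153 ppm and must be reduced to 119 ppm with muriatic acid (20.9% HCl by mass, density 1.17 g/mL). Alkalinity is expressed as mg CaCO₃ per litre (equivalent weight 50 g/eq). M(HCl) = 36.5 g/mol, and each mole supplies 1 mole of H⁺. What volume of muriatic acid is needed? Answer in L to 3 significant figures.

Volume: 171,000 US gal × 3.785 L/gal = 647,235 L.
Alkalinity to neutralize: (153 − 119) = 34 mg/L as CaCO₃ × 647,235 L = 22,010 g as CaCO₃.
Equivalents of H⁺ required: 22,010 ÷ 50 g/eq = 440.1 eq = 440.1 mol HCl.
Mass of HCl: 440.1 × 36.5 = 16,060 g.
Mass of 20.9% solution: 16,060 / 0.209 = 76,860 g.
Volume: 76,860 g ÷ 1.17 g/mL = 65,690 mL.

65.7 L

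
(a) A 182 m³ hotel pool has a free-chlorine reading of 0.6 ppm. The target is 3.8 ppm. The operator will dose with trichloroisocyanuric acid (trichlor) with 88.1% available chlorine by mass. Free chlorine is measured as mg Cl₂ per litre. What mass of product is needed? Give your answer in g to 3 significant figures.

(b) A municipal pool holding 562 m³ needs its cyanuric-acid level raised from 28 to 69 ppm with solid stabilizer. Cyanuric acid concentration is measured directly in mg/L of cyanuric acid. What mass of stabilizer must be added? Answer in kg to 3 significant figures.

(a) Volume: 182 m³ = 182,000 L.
(a) Chlorine deficit: 3.8 − 0.6 = 3.2 ppm = 3.2 mg/L as Cl₂.
(a) Cl₂ equivalent needed: 3.2 mg/L × 182,000 L = 582,400 mg = 582.4 g.
(a) Product at 88.1% available chlorine: 582.4 / 0.881 = 661.1 g.

(b) Volume: 562 m³ = 562,000 L.
(b) CYA to add: (69 − 28) = 41 mg/L × 562,000 L = 23,040 g cyanuric acid.

(a) 661 g; (b) 23.0 kg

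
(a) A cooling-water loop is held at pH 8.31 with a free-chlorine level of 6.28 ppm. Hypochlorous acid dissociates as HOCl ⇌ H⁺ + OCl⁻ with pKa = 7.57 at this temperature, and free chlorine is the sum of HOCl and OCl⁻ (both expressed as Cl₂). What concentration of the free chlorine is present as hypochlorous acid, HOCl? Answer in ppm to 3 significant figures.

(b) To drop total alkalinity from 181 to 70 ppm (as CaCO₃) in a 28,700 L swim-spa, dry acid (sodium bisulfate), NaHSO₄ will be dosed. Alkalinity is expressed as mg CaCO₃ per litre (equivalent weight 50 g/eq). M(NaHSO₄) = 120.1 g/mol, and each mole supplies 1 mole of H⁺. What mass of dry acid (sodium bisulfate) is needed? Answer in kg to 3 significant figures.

(a) 0.967 ppm; (b) 7.65 kg

(a) [OCl⁻]/[HOCl] = 10^(pH − pKa) = 10^(8.31 − 7.57) = 10^0.74 = 5.495.
(a) Fraction as HOCl = 1 / (1 + 5.495) = 0.154.
(a) HOCl = 0.154 × 6.28 ppm = 0.9668 ppm.

(b) Alkalinity to neutralize: (181 − 70) = 111 mg/L as CaCO₃ × 28,700 L = 3186 g as CaCO₃.
(b) Equivalents of H⁺ required: 3186 ÷ 50 g/eq = 63.71 eq = 63.71 mol NaHSO₄.
(b) Mass of NaHSO₄: 63.71 × 120.1 = 7652 g.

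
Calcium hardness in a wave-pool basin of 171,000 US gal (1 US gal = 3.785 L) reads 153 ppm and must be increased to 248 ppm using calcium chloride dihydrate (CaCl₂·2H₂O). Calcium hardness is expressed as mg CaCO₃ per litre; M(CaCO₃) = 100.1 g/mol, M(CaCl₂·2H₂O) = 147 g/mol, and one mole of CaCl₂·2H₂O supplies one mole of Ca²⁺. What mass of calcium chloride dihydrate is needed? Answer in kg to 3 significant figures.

90.3 kg

Volume: 171,000 US gal × 3.785 L/gal = 647,235 L.
Hardness to add: (248 − 153) = 95 mg/L as CaCO₃ × 647,235 L = 61,490 g as CaCO₃.
Moles of Ca²⁺ (1 mol Ca²⁺ ≡ 1 mol CaCO₃): 61,490 / 100.1 g/mol = 614.3 mol.
Mass of CaCl₂·2H₂O: 614.3 × 147 = 90,300 g.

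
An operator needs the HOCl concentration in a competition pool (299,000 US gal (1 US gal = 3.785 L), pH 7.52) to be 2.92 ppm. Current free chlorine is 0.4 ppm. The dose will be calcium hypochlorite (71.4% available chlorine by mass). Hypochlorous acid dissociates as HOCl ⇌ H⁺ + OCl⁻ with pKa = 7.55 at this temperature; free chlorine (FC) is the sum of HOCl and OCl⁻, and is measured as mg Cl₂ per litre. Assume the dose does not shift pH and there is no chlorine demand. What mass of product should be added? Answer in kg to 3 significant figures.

8.31 kg

Volume: 299,000 US gal × 3.785 L/gal = 1,131,715 L.
[OCl⁻]/[HOCl] = 10^(pH − pKa) = 10^(7.52 − 7.55) = 0.9333; fraction as HOCl = 1/(1 + 0.9333) = 0.5173.
Free chlorine required for 2.92 ppm HOCl: 2.92 / 0.5173 = 5.645 ppm.
FC to add: 5.645 − 0.4 = 5.245 mg/L as Cl₂.
Cl₂ equivalent: 5.245 mg/L × 1,131,715 L = 5936 g.
Product at 71.4% available Cl: 5936 / 0.714 = 8314 g.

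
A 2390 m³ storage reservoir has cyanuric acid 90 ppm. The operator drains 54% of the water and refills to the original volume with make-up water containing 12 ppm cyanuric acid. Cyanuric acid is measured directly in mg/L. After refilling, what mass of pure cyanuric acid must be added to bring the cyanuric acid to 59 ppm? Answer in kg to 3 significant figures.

Volume: 2390 m³ = 2,390,000 L.
After draining 54% and refilling: 90 × 0.46 + 12 × 0.54 = 47.88 ppm.
Deficit to target: 59 − 47.88 = 11.12 mg/L.
Mass: 11.12 mg/L × 2,390,000 L = 26,580 g cyanuric acid.

26.6 kg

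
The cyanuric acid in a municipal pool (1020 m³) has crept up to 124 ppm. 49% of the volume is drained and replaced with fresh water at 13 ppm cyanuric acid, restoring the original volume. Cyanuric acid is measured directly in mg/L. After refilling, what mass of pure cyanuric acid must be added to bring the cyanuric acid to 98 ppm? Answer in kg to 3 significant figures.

29.0 kg

Volume: 1020 m³ = 1,020,000 L.
After draining 49% and refilling: 124 × 0.51 + 13 × 0.49 = 69.61 ppm.
Deficit to target: 98 − 69.61 = 28.39 mg/L.
Mass: 28.39 mg/L × 1,020,000 L = 28,960 g cyanuric acid.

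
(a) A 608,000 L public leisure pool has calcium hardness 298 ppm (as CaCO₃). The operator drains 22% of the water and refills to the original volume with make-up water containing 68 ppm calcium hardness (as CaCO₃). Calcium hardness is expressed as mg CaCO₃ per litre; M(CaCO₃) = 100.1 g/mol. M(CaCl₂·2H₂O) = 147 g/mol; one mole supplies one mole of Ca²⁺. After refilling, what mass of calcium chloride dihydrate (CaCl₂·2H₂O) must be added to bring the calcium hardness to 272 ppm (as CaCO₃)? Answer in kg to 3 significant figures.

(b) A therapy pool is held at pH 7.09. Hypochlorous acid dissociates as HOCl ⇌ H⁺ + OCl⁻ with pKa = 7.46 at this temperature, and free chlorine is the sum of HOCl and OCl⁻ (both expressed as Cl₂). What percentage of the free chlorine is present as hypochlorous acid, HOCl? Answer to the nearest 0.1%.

(a) 22.0 kg; (b) 70.1%

(a) After draining 22% and refilling: 298 × 0.78 + 68 × 0.22 = 247.4 ppm.
(a) Deficit to target: 272 − 247.4 = 24.6 mg/L.
(a) As CaCO₃: 24.6 mg/L × 608,000 L = 14,960 g; ÷ 100.1 = 149.4 mol Ca²⁺.
(a) Mass: 149.4 × 147 = 21,960 g.

(b) [OCl⁻]/[HOCl] = 10^(pH − pKa) = 10^(7.09 − 7.46) = 10^-0.37 = 0.4266.
(b) Fraction as HOCl = 1 / (1 + 0.4266) = 0.701.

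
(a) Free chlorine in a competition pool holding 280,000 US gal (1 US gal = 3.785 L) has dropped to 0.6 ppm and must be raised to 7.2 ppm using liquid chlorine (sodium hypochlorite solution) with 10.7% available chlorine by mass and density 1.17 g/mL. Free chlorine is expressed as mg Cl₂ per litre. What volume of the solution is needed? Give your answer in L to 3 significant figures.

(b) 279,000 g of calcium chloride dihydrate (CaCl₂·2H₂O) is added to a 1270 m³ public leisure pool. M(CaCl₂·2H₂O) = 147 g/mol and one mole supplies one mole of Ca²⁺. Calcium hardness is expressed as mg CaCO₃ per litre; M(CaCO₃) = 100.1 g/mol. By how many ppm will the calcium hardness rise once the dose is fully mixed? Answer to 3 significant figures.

(a) Volume: 280,000 US gal × 3.785 L/gal = 1,059,800 L.
(a) Chlorine deficit: 7.2 − 0.6 = 6.6 ppm = 6.6 mg/L as Cl₂.
(a) Cl₂ equivalent needed: 6.6 mg/L × 1,059,800 L = 6,995,000 mg = 6995 g.
(a) Product at 10.7% available chlorine: 6995 / 0.107 = 65,370 g.
(a) Volume at density 1.17 g/mL: 65,370 g ÷ 1.17 g/mL = 55,870 mL.

(b) Volume: 1270 m³ = 1,270,000 L.
(b) Moles of Ca²⁺: 279,000 g ÷ 147 g/mol = 1898 mol.
(b) As CaCO₃: 1898 mol × 100.1 g/mol = 190,000 g.
(b) Rise: 190,000 g / 1,270,000 L × 1000 = 149.6 mg/L.

(a) 55.9 L; (b) 150 ppm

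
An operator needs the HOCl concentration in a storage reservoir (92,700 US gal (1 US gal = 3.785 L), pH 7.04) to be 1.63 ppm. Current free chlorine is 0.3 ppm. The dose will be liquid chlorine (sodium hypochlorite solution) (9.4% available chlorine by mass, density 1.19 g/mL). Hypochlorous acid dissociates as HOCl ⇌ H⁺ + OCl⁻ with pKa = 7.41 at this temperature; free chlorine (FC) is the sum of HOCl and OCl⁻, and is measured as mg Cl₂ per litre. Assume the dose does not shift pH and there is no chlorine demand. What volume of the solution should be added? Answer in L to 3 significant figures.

6.35 L

Volume: 92,700 US gal × 3.785 L/gal = 350,870 L.
[OCl⁻]/[HOCl] = 10^(pH − pKa) = 10^(7.04 − 7.41) = 0.4266; fraction as HOCl = 1/(1 + 0.4266) = 0.701.
Free chlorine required for 1.63 ppm HOCl: 1.63 / 0.701 = 2.325 ppm.
FC to add: 2.325 − 0.3 = 2.025 mg/L as Cl₂.
Cl₂ equivalent: 2.025 mg/L × 350,870 L = 710.6 g.
Product at 9.4% available Cl: 710.6 / 0.094 = 7560 g.
Volume: 7560 g ÷ 1.19 g/mL = 6353 mL.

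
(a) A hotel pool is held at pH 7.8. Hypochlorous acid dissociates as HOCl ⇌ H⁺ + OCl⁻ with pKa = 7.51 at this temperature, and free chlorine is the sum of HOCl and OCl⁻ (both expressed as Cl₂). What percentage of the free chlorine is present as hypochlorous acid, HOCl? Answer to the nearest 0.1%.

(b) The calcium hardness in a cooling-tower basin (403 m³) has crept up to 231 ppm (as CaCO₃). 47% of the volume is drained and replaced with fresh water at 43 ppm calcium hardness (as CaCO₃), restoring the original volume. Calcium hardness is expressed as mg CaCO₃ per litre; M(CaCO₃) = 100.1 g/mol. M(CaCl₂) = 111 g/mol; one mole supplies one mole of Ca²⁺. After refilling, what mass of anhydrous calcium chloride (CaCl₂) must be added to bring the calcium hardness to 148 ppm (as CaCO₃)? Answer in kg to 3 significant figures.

(a) [OCl⁻]/[HOCl] = 10^(pH − pKa) = 10^(7.8 − 7.51) = 10^0.29 = 1.95.
(a) Fraction as HOCl = 1 / (1 + 1.95) = 0.339.

(b) Volume: 403 m³ = 403,000 L.
(b) After draining 47% and refilling: 231 × 0.53 + 43 × 0.47 = 142.64 ppm.
(b) Deficit to target: 148 − 142.64 = 5.36 mg/L.
(b) As CaCO₃: 5.36 mg/L × 403,000 L = 2160 g; ÷ 100.1 = 21.58 mol Ca²⁺.
(b) Mass: 21.58 × 111 = 2395 g.

(a) 33.9%; (b) 2.40 kg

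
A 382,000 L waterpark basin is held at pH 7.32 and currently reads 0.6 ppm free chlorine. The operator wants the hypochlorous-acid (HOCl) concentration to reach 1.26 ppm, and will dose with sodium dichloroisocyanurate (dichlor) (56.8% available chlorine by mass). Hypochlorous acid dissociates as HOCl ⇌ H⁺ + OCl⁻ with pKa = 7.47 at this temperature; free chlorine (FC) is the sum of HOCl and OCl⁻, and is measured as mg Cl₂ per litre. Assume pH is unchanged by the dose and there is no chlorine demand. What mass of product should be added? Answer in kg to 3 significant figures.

[OCl⁻]/[HOCl] = 10^(pH − pKa) = 10^(7.32 − 7.47) = 0.7079; fraction as HOCl = 1/(1 + 0.7079) = 0.5855.
Free chlorine required for 1.26 ppm HOCl: 1.26 / 0.5855 = 2.152 ppm.
FC to add: 2.152 − 0.6 = 1.552 mg/L as Cl₂.
Cl₂ equivalent: 1.552 mg/L × 382,000 L = 592.9 g.
Product at 56.8% available Cl: 592.9 / 0.568 = 1044 g.

1.04 kg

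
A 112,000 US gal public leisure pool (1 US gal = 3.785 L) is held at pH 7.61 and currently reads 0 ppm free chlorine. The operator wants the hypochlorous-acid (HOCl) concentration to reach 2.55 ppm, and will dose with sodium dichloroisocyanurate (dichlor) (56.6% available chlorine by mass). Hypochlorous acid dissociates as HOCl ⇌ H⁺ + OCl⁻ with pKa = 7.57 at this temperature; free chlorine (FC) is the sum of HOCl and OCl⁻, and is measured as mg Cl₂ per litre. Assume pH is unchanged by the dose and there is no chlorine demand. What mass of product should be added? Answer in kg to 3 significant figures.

4.00 kg

Volume: 112,000 US gal × 3.785 L/gal = 423,920 L.
[OCl⁻]/[HOCl] = 10^(pH − pKa) = 10^(7.61 − 7.57) = 1.096; fraction as HOCl = 1/(1 + 1.096) = 0.477.
Free chlorine required for 2.55 ppm HOCl: 2.55 / 0.477 = 5.346 ppm.
FC to add: 5.346 − 0 = 5.346 mg/L as Cl₂.
Cl₂ equivalent: 5.346 mg/L × 423,920 L = 2266 g.
Product at 56.6% available Cl: 2266 / 0.566 = 4004 g.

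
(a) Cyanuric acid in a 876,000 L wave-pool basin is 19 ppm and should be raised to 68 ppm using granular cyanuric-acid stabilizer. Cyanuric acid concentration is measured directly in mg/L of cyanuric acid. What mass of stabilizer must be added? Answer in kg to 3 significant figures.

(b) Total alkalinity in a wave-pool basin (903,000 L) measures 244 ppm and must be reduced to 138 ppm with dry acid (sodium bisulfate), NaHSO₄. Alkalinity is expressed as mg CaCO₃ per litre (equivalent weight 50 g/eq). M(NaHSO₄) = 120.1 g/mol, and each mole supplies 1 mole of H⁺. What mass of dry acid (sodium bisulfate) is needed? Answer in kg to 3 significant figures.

(a) 42.9 kg; (b) 230 kg

(a) CYA to add: (68 − 19) = 49 mg/L × 876,000 L = 42,920 g cyanuric acid.

(b) Alkalinity to neutralize: (244 − 138) = 106 mg/L as CaCO₃ × 903,000 L = 95,720 g as CaCO₃.
(b) Equivalents of H⁺ required: 95,720 ÷ 50 g/eq = 1914 eq = 1914 mol NaHSO₄.
(b) Mass of NaHSO₄: 1914 × 120.1 = 229,900 g.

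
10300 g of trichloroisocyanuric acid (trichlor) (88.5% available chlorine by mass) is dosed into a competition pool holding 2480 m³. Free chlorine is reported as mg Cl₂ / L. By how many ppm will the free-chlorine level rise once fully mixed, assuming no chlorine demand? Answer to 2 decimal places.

3.68 ppm

Volume: 2480 m³ = 2,480,000 L.
Available chlorine delivered: 10,300 g × 0.885 = 9116 g as Cl₂.
Concentration rise: 9116 g / 2,480,000 L = 3.676 mg/L = 3.68 ppm.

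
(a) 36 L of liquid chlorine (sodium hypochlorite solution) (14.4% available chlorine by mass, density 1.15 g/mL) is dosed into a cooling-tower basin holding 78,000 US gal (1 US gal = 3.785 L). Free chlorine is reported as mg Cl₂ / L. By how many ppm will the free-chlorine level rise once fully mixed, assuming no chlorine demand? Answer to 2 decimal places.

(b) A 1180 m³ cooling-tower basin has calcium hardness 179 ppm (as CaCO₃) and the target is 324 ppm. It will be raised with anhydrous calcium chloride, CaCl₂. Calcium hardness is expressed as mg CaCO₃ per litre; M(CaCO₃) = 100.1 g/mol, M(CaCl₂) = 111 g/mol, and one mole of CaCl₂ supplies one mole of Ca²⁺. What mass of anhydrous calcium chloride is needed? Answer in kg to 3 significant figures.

(a) Volume: 78,000 US gal × 3.785 L/gal = 295,230 L.
(a) Mass of solution: 36 L × 1000 mL/L × 1.15 g/mL = 41,400 g.
(a) Available chlorine delivered: 41,400 g × 0.144 = 5962 g as Cl₂.
(a) Concentration rise: 5962 g / 295,230 L = 20.19 mg/L = 20.19 ppm.

(b) Volume: 1180 m³ = 1,180,000 L.
(b) Hardness to add: (324 − 179) = 145 mg/L as CaCO₃ × 1,180,000 L = 171,100 g as CaCO₃.
(b) Moles of Ca²⁺ (1 mol Ca²⁺ ≡ 1 mol CaCO₃): 171,100 / 100.1 g/mol = 1709 mol.
(b) Mass of CaCl₂: 1709 × 111 = 189,700 g.

(a) 20.19 ppm; (b) 190 kg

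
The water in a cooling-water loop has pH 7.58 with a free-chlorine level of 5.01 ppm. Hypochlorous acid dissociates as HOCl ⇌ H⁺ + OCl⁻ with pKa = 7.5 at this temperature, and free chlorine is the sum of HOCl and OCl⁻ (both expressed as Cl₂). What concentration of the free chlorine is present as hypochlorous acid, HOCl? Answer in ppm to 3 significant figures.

2.27 ppm

[OCl⁻]/[HOCl] = 10^(pH − pKa) = 10^(7.58 − 7.5) = 10^0.08 = 1.202.
Fraction as HOCl = 1 / (1 + 1.202) = 0.4541.
HOCl = 0.4541 × 5.01 ppm = 2.275 ppm.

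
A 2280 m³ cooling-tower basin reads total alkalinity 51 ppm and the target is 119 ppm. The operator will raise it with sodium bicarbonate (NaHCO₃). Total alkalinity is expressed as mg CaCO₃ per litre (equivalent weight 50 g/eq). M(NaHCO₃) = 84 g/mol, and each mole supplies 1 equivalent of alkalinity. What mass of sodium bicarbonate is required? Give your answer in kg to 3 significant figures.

Volume: 2280 m³ = 2,280,000 L.
Alkalinity to add: (119 − 51) = 68 mg/L as CaCO₃ × 2,280,000 L = 155,000 g as CaCO₃.
Equivalents: 155,000 g ÷ 50 g/eq = 3101 eq.
NaHCO₃ supplies 1 eq per mole → 3101 mol.
Mass: 3101 mol × 84 g/mol = 260,500 g.

260 kg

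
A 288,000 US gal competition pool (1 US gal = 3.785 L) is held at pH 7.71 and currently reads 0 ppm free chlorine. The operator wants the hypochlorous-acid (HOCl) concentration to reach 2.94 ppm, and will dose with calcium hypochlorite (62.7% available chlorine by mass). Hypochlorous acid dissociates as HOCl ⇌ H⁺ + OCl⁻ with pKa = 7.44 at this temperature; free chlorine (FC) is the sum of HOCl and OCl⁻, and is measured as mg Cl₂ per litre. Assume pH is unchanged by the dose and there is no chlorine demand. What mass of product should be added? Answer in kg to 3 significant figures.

14.6 kg

Volume: 288,000 US gal × 3.785 L/gal = 1,090,080 L.
[OCl⁻]/[HOCl] = 10^(pH − pKa) = 10^(7.71 − 7.44) = 1.862; fraction as HOCl = 1/(1 + 1.862) = 0.3494.
Free chlorine required for 2.94 ppm HOCl: 2.94 / 0.3494 = 8.415 ppm.
FC to add: 8.415 − 0 = 8.415 mg/L as Cl₂.
Cl₂ equivalent: 8.415 mg/L × 1,090,080 L = 9173 g.
Product at 62.7% available Cl: 9173 / 0.627 = 14,630 g.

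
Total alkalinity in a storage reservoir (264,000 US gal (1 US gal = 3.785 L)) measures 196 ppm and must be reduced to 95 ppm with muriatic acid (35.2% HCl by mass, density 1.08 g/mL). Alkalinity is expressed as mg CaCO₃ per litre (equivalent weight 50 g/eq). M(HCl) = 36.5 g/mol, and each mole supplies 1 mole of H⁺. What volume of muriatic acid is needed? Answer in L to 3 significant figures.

Volume: 264,000 US gal × 3.785 L/gal = 999,240 L.
Alkalinity to neutralize: (196 − 95) = 101 mg/L as CaCO₃ × 999,240 L = 100,900 g as CaCO₃.
Equivalents of H⁺ required: 100,900 ÷ 50 g/eq = 2018 eq = 2018 mol HCl.
Mass of HCl: 2018 × 36.5 = 73,670 g.
Mass of 35.2% solution: 73,670 / 0.352 = 209,300 g.
Volume: 209,300 g ÷ 1.08 g/mL = 193,800 mL.

194 L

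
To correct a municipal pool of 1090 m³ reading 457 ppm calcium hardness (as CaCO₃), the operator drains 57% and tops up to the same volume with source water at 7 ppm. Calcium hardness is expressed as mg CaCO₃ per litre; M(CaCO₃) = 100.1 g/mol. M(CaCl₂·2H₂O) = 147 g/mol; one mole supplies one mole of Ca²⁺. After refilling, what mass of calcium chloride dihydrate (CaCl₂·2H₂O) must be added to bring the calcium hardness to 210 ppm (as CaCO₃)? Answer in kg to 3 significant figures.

15.2 kg

Volume: 1090 m³ = 1,090,000 L.
After draining 57% and refilling: 457 × 0.43 + 7 × 0.57 = 200.5 ppm.
Deficit to target: 210 − 200.5 = 9.5 mg/L.
As CaCO₃: 9.5 mg/L × 1,090,000 L = 10,350 g; ÷ 100.1 = 103.4 mol Ca²⁺.
Mass: 103.4 × 147 = 15,210 g.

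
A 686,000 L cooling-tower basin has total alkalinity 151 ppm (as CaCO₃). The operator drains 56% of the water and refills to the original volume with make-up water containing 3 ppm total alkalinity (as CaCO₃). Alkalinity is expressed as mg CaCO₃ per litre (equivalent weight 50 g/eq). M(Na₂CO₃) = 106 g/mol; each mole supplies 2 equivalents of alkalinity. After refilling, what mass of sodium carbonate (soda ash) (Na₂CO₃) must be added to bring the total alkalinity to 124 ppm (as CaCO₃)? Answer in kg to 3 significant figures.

After draining 56% and refilling: 151 × 0.44 + 3 × 0.56 = 68.12 ppm.
Deficit to target: 124 − 68.12 = 55.88 mg/L.
As CaCO₃: 55.88 mg/L × 686,000 L = 38,330 g; ÷ 50 g/eq ÷ 2 = 383.3 mol Na₂CO₃.
Mass: 383.3 × 106 = 40,630 g.

40.6 kg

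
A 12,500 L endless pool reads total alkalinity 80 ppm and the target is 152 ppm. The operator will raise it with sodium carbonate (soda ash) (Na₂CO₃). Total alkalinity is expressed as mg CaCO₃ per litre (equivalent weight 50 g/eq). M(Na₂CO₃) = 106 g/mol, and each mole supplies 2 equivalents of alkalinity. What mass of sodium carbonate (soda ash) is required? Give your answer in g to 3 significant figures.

954 g

Alkalinity to add: (152 − 80) = 72 mg/L as CaCO₃ × 12,500 L = 900 g as CaCO₃.
Equivalents: 900 g ÷ 50 g/eq = 18 eq.
Each mole of Na₂CO₃ supplies 2 eq, so 18 / 2 = 9 mol.
Mass: 9 mol × 106 g/mol = 954 g.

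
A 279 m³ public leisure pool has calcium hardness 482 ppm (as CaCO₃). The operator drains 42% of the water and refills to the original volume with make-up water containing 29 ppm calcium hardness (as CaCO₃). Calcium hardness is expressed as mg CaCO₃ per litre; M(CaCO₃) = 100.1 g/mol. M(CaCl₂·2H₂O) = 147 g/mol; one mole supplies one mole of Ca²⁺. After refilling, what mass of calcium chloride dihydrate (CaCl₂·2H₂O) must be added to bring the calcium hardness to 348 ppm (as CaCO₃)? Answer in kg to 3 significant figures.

23.1 kg

Volume: 279 m³ = 279,000 L.
After draining 42% and refilling: 482 × 0.58 + 29 × 0.42 = 291.74 ppm.
Deficit to target: 348 − 291.74 = 56.26 mg/L.
As CaCO₃: 56.26 mg/L × 279,000 L = 15,700 g; ÷ 100.1 = 156.8 mol Ca²⁺.
Mass: 156.8 × 147 = 23,050 g.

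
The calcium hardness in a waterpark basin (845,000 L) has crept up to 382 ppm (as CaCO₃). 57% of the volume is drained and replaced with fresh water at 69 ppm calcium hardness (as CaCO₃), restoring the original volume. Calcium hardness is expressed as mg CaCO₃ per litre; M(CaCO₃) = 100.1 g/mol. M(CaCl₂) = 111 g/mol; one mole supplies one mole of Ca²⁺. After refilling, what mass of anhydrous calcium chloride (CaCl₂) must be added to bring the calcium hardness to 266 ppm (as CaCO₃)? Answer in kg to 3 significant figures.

After draining 57% and refilling: 382 × 0.43 + 69 × 0.57 = 203.59 ppm.
Deficit to target: 266 − 203.59 = 62.41 mg/L.
As CaCO₃: 62.41 mg/L × 845,000 L = 52,740 g; ÷ 100.1 = 526.8 mol Ca²⁺.
Mass: 526.8 × 111 = 58,480 g.

58.5 kg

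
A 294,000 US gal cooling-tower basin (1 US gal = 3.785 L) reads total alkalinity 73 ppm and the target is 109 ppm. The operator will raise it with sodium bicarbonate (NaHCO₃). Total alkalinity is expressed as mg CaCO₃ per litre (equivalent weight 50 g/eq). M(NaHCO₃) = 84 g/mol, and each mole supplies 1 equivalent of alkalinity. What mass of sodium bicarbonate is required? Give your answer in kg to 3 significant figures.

Volume: 294,000 US gal × 3.785 L/gal = 1,112,790 L.
Alkalinity to add: (109 − 73) = 36 mg/L as CaCO₃ × 1,112,790 L = 40,060 g as CaCO₃.
Equivalents: 40,060 g ÷ 50 g/eq = 801.2 eq.
NaHCO₃ supplies 1 eq per mole → 801.2 mol.
Mass: 801.2 mol × 84 g/mol = 67,300 g.

67.3 kg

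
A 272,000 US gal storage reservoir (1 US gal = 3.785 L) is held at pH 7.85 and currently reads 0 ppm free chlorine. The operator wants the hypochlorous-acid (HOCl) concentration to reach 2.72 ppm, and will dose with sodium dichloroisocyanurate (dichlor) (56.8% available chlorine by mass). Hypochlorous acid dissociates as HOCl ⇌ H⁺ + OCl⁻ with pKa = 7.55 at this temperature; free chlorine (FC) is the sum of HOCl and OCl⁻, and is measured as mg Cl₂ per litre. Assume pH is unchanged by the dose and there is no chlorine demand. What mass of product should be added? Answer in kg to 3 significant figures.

Volume: 272,000 US gal × 3.785 L/gal = 1,029,520 L.
[OCl⁻]/[HOCl] = 10^(pH − pKa) = 10^(7.85 − 7.55) = 1.995; fraction as HOCl = 1/(1 + 1.995) = 0.3339.
Free chlorine required for 2.72 ppm HOCl: 2.72 / 0.3339 = 8.147 ppm.
FC to add: 8.147 − 0 = 8.147 mg/L as Cl₂.
Cl₂ equivalent: 8.147 mg/L × 1,029,520 L = 8388 g.
Product at 56.8% available Cl: 8388 / 0.568 = 14,770 g.

14.8 kg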